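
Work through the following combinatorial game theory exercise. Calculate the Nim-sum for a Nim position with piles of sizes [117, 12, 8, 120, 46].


We need the XOR (exclusive or) of all pile sizes.
After XOR-ing pile 1 (size 117): 0 XOR 117 = 117
After XOR-ing pile 2 (size 12): 117 XOR 12 = 121
After XOR-ing pile 3 (size 8): 121 XOR 8 = 113
After XOR-ing pile 4 (size 120): 113 XOR 120 = 9
After XOR-ing pile 5 (size 46): 9 XOR 46 = 39
The Nim-value of this position is 39.

39


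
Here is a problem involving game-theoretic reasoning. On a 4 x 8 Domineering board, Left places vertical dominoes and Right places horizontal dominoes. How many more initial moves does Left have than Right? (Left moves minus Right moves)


Board is 4 x 8 (rows x cols).
Left (vertical) placements: (rows-1) * cols = 3 * 8 = 24
Right (horizontal) placements: rows * (cols-1) = 4 * 7 = 28
Advantage = Left - Right = 24 - 28 = -4

-4


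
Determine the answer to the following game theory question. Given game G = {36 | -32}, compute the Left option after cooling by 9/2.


Original game: {36 | -32} (a switch {a | b} with a > b).
Cooling by t (for t below the temperature (a - b)/2 = 34) taxes each move by t: {a | b} cooled by t is {a - t | b + t}.
Cooling amount: t = 9/2
Cooled Left option: 36 - 9/2 = 63/2
Cooled Right option: -32 + 9/2 = -55/2
Cooled game: {63/2 | -55/2}
Left option = 63/2

63/2


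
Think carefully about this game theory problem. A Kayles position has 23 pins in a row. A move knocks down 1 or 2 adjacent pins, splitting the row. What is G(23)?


Kayles: a move removes 1 or 2 adjacent pins from a contiguous row.
Removing pins from a row of k leaves two independent rows (a, b) with a + b = k - 1 (one pin) or a + b = k - 2 (two pins); an end removal gives a = 0.
By Sprague-Grundy, G(k) = mex{ G(a) XOR G(b) } over all these splits. G(0) = 0.
G(1): splits (0,0):0^0=0 -> mex({0}) = 1
G(2): splits (0,1):0^1=1 (0,0):0^0=0 -> mex({0, 1}) = 2
G(3): splits (0,2):0^2=2 (1,1):1^1=0 (0,1):0^1=1 -> mex({0, 1, 2}) = 3
G(4): splits (0,3):0^3=3 (1,2):1^2=3 (0,2):0^2=2 (1,1):1^1=0 -> mex({0, 2, 3}) = 1
G(5): splits (0,4):0^1=1 (1,3):1^3=2 (2,2):2^2=0 (0,3):0^3=3 (1,2):1^2=3 -> mex({0, 1, 2, 3}) = 4
G(6) = mex({0, 1, 2, 4}) = 3
G(7) = mex({0, 1, 3, 4, 5}) = 2
G(8) = mex({0, 2, 3, 5, 6}) = 1
G(9) = mex({0, 1, 2, 3, 6, 7}) = 4
G(10) = mex({0, 1, 3, 4, 5, 7}) = 2
G(11) = mex({0, 1, 2, 3, 4, 5}) = 6
G(12) = mex({0, 1, 2, 3, 5, 6, 7}) = 4
G(13) = mex({0, 2, 3, 4, 6, 7}) = 1
G(14) = mex({0, 1, 4, 5, 6, 7}) = 2
G(15) = mex({0, 1, 2, 3, 4, 5, 6}) = 7
G(16) = mex({0, 2, 3, 5, 6, 7}) = 1
G(17) = mex({0, 1, 2, 3, 5, 6, 7}) = 4
G(18) = mex({0, 1, 2, 4, 5, 6}) = 3
G(19) = mex({0, 1, 3, 4, 5, 7}) = 2
G(20) = mex({0, 2, 3, 4, 5, 6, 7}) = 1
G(21) = mex({0, 1, 2, 3, 5, 6, 7}) = 4
G(22) = mex({0, 1, 2, 3, 4, 5, 7}) = 6
G(23) = mex({0, 1, 2, 3, 4, 5, 6}) = 7
Therefore G(23) = 7.

7


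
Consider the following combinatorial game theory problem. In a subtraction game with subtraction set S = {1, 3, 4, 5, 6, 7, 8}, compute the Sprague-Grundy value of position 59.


The subtraction set is S = {1, 3, 4, 5, 6, 7, 8}.
G(k) = mex{ G(k - s) : s in S, s <= k }. We compute iteratively: G(0) = 0.
G(1) = mex({0}) = 1
G(2) = mex({1}) = 0
G(3) = mex({0}) = 1
G(4) = mex({0, 1}) = 2
G(5) = mex({0, 1, 2}) = 3
G(6) = mex({0, 1, 3}) = 2
G(7) = mex({0, 1, 2}) = 3
G(8) = mex({0, 1, 2, 3}) = 4
G(9) = mex({0, 1, 2, 3, 4}) = 5
G(10) = mex({0, 1, 2, 3, 5}) = 4
G(11) = mex({1, 2, 3, 4}) = 0
G(12) = mex({0, 2, 3, 4, 5}) = 1
G(13) = mex({1, 2, 3, 4, 5}) = 0
G(14) = mex({0, 2, 3, 4, 5}) = 1
G(15) = mex({0, 1, 3, 4, 5}) = 2
G(16) = mex({0, 1, 2, 4, 5}) = 3
G(17) = mex({0, 1, 3, 4, 5}) = 2
G(18) = mex({0, 1, 2, 4}) = 3
Observe that G(11)..G(18) = 0, 1, 0, 1, 2, 3, 2, 3 repeats G(0)..G(7) = 0, 1, 0, 1, 2, 3, 2, 3.
For k >= max(S) = 8, G(k) is determined by the previous 8 values G(k-8)..G(k-1); a window of 8 consecutive values has recurred shifted by 11, so by induction G(k + 11) = G(k) for all k >= 0: the sequence is periodic from the start with period 11.
One period: G(0..10) = 0, 1, 0, 1, 2, 3, 2, 3, 4, 5, 4.
59 mod 11 = 4, so G(59) = G(4) = 2.

2


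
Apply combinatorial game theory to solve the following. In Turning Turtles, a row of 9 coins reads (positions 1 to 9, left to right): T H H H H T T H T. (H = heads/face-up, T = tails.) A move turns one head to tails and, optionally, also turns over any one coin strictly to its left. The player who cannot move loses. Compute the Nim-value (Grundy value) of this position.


Coins: T H H H H T T H T
Key fact: a single head at position k behaves exactly like a Nim heap of size k (turning it to T and optionally flipping a coin at j < k corresponds to moving the heap from k to j, or to 0), and heads combine as a disjunctive sum (two heads at the same place would cancel, matching j XOR j = 0). So the Nim-value is the XOR of the 1-indexed positions of the heads.
Face-up positions (1-indexed): [2, 3, 4, 5, 8]
XOR 0 with 2: 0 XOR 2 = 2
XOR 2 with 3: 2 XOR 3 = 1
XOR 1 with 4: 1 XOR 4 = 5
XOR 5 with 5: 5 XOR 5 = 0
XOR 0 with 8: 0 XOR 8 = 8
Nim-value = 8

8


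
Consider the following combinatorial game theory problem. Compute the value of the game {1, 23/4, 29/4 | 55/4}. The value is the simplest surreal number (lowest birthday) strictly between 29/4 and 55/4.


Left options: {1, 23/4, 29/4}, max = 29/4
Right options: {55/4}, min = 55/4
All options are numbers and max(Left) < min(Right), so by the simplicity theorem the value is the simplest (earliest-born) number strictly between 29/4 and 55/4.
Integers 8 through 13 all lie strictly between 29/4 and 55/4.
Among integers, the simplest (lowest birthday = smallest |n|; 0 is born on day 0, +-n on day n) is 8.
No non-integer in the interval can be simpler: if x is a non-integer in the interval, then floor(x) or ceil(x) also lies in the interval (the interval contains an integer), and both are proper prefixes of x's sign expansion, i.e. born earlier. So the game value is 8.
Game value = 8

8


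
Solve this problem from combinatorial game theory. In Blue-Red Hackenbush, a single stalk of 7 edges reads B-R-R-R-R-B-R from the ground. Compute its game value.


Edges (from ground): B-R-R-R-R-B-R
By Berlekamp's sign-expansion rule, a Blue-Red Hackenbush stalk has the value of the surreal number whose sign sequence is the edge sequence with B -> + and R -> -.
Sign sequence: +----+-
Trace the sign expansion in the surreal number tree, starting from 0:
Edge 1: B (sign +) -> bounds (0, +inf), value = 1
Edge 2: R (sign -) -> bounds (0, 1), value = 1/2
Edge 3: R (sign -) -> bounds (0, 1/2), value = 1/4
Edge 4: R (sign -) -> bounds (0, 1/4), value = 1/8
Edge 5: R (sign -) -> bounds (0, 1/8), value = 1/16
Edge 6: B (sign +) -> bounds (1/16, 1/8), value = 3/32
Edge 7: R (sign -) -> bounds (1/16, 3/32), value = 5/64
Game value = 5/64

5/64


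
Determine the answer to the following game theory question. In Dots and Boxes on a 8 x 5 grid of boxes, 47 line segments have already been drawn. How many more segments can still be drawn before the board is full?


Grid: 8 x 5 boxes, i.e. 9 rows and 6 columns of dots.
Horizontal edges: (rows + 1) * cols = 9 * 5 = 45
Vertical edges: rows * (cols + 1) = 8 * 6 = 48
Total edges: 45 + 48 = 93
Edges drawn: 47
Remaining: 93 - 47 = 46

46


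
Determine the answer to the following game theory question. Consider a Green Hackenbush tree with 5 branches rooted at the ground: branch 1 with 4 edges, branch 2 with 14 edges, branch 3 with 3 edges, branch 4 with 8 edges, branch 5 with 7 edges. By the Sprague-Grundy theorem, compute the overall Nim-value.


The tree has 5 branches from the ground vertex.
In Green Hackenbush, the Nim-value of a simple path of length k is k.
Branch 1: length 4, Nim-value = 4
Branch 2: length 14, Nim-value = 14
Branch 3: length 3, Nim-value = 3
Branch 4: length 8, Nim-value = 8
Branch 5: length 7, Nim-value = 7
Total Nim-value = XOR of all branch values:
0 XOR 4 = 4
4 XOR 14 = 10
10 XOR 3 = 9
9 XOR 8 = 1
1 XOR 7 = 6
Nim-value of the tree = 6

6


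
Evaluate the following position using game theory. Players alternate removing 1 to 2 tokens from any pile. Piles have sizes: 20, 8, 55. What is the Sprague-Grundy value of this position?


Subtraction set: {1, 2}
For this subtraction set, G(n) = n mod 3 (period = max + 1 = 3).
Pile 1 (size 20): G(20) = 20 mod 3 = 2
Pile 2 (size 8): G(8) = 8 mod 3 = 2
Pile 3 (size 55): G(55) = 55 mod 3 = 1
Total Grundy value = XOR of all: 2 XOR 2 XOR 1 = 1

1


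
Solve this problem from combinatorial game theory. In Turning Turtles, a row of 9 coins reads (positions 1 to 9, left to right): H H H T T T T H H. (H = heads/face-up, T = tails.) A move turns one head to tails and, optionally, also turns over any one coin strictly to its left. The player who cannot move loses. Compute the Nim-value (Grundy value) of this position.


Coins: H H H T T T T H H
Key fact: a single head at position k behaves exactly like a Nim heap of size k (turning it to T and optionally flipping a coin at j < k corresponds to moving the heap from k to j, or to 0), and heads combine as a disjunctive sum (two heads at the same place would cancel, matching j XOR j = 0). So the Nim-value is the XOR of the 1-indexed positions of the heads.
Face-up positions (1-indexed): [1, 2, 3, 8, 9]
XOR 0 with 1: 0 XOR 1 = 1
XOR 1 with 2: 1 XOR 2 = 3
XOR 3 with 3: 3 XOR 3 = 0
XOR 0 with 8: 0 XOR 8 = 8
XOR 8 with 9: 8 XOR 9 = 1
Nim-value = 1

1


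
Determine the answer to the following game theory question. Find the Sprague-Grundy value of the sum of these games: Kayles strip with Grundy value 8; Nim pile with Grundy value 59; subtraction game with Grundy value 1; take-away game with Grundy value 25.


By the Sprague-Grundy theorem, the Grundy value of a sum of games is the XOR of individual Grundy values.
Kayles strip: Grundy value = 8. Running XOR: 0 XOR 8 = 8
Nim pile: Grundy value = 59. Running XOR: 8 XOR 59 = 51
subtraction game: Grundy value = 1. Running XOR: 51 XOR 1 = 50
take-away game: Grundy value = 25. Running XOR: 50 XOR 25 = 43
The combined Grundy value is 43.

43


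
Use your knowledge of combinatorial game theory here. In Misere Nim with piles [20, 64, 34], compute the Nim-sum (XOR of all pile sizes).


We need the XOR (exclusive or) of all pile sizes.
After XOR-ing pile 1 (size 20): 0 XOR 20 = 20
After XOR-ing pile 2 (size 64): 20 XOR 64 = 84
After XOR-ing pile 3 (size 34): 84 XOR 34 = 118
The Nim-value of this position is 118.

118


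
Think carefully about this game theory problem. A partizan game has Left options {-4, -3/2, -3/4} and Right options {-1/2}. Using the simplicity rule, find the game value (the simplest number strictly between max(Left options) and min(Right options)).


Left options: {-4, -3/2, -3/4}, max = -3/4
Right options: {-1/2}, min = -1/2
All options are numbers and max(Left) < min(Right), so by the simplicity theorem the value is the simplest (earliest-born) number strictly between -3/4 and -1/2.
No integer lies strictly between -3/4 and -1/2, so the value is the dyadic rational m/2^k in the interval with the smallest k (then m odd); search k = 1, 2, ...:
Denominator 2: no odd multiple of 1/2 lies strictly between -3/4 and -1/2.
Denominator 4: no odd multiple of 1/4 lies strictly between -3/4 and -1/2.
Denominator 8: -5/8 lies strictly between -3/4 and -1/2 -- found.
The simplest number in the interval is -5/8.
Game value = -5/8

-5/8


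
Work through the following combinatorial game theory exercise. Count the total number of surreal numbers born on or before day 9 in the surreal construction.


Day 0: {|} = 0 is born. Count = 1.
Day n: the number of surreal numbers born by day n is 2^(n+1) - 1.
By day 0: 2^1 - 1 = 1
By day 1: 2^2 - 1 = 3
By day 2: 2^3 - 1 = 7
By day 3: 2^4 - 1 = 15
By day 4: 2^5 - 1 = 31
By day 5: 2^6 - 1 = 63
By day 6: 2^7 - 1 = 127
By day 7: 2^8 - 1 = 255
By day 8: 2^9 - 1 = 511
By day 9: 2^10 - 1 = 1023
By day 9: 1023 surreal numbers.

1023


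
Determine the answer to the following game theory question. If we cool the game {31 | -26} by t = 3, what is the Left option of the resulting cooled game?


Original game: {31 | -26} (a switch {a | b} with a > b).
Cooling by t (for t below the temperature (a - b)/2 = 57/2) taxes each move by t: {a | b} cooled by t is {a - t | b + t}.
Cooling amount: t = 3
Cooled Left option: 31 - 3 = 28
Cooled Right option: -26 + 3 = -23
Cooled game: {28 | -23}
Left option = 28

28


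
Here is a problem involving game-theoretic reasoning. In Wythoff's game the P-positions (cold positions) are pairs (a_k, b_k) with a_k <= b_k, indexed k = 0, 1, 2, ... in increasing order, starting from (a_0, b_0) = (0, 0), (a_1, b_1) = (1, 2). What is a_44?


By Wythoff's theorem, a_k = floor(k * phi) and b_k = floor(k * phi^2) = a_k + k, where phi = (1 + sqrt(5))/2 is the golden ratio.
phi = (1 + sqrt(5))/2 = 1.618034
k = 44
k * phi = 44 * 1.618034 = 71.193496
a_44 = floor(k * phi) = 71

71


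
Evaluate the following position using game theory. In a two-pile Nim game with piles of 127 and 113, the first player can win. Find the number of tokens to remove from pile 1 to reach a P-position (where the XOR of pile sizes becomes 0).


Piles: 127 and 113
Current XOR: 127 XOR 113 = 14 (non-zero, so this is an N-position).
To make the XOR zero, we need to find a move that balances the piles.
For pile 1 (size 127): target = 127 XOR 14 = 113
We reduce pile 1 from 127 to 113.
Tokens removed: 127 - 113 = 14
Verification: 113 XOR 113 = 0

14


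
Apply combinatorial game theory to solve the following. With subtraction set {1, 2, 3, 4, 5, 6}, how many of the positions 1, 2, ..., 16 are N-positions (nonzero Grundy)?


Subtraction set S = {1, 2, 3, 4, 5, 6}, so G(n) = n mod 7.
G(n) = 0 when n is a multiple of 7.
Multiples of 7 in [1, 16]: 2
N-positions (nonzero Grundy) = 16 - 2 = 14

14


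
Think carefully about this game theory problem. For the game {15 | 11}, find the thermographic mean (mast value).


Game = {15 | 11}, a switch {a | b} with numbers a > b.
Its thermograph has left wall a - t and right wall b + t, which meet at t = (a - b)/2, where both equal (a + b)/2. So the mast (mean value) is at (a + b)/2.
Mean = (15 + (11))/2 = 26/2 = 13

13


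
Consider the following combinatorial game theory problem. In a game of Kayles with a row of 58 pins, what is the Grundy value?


Kayles: a move removes 1 or 2 adjacent pins from a contiguous row.
Removing pins from a row of k leaves two independent rows (a, b) with a + b = k - 1 (one pin) or a + b = k - 2 (two pins); an end removal gives a = 0.
By Sprague-Grundy, G(k) = mex{ G(a) XOR G(b) } over all these splits. G(0) = 0.
G(1): splits (0,0):0^0=0 -> mex({0}) = 1
G(2): splits (0,1):0^1=1 (0,0):0^0=0 -> mex({0, 1}) = 2
G(3): splits (0,2):0^2=2 (1,1):1^1=0 (0,1):0^1=1 -> mex({0, 1, 2}) = 3
G(4): splits (0,3):0^3=3 (1,2):1^2=3 (0,2):0^2=2 (1,1):1^1=0 -> mex({0, 2, 3}) = 1
G(5): splits (0,4):0^1=1 (1,3):1^3=2 (2,2):2^2=0 (0,3):0^3=3 (1,2):1^2=3 -> mex({0, 1, 2, 3}) = 4
G(6) = mex({0, 1, 2, 4}) = 3
G(7) = mex({0, 1, 3, 4, 5}) = 2
G(8) = mex({0, 2, 3, 5, 6}) = 1
G(9) = mex({0, 1, 2, 3, 6, 7}) = 4
G(10) = mex({0, 1, 3, 4, 5, 7}) = 2
G(11) = mex({0, 1, 2, 3, 4, 5}) = 6
G(12) = mex({0, 1, 2, 3, 5, 6, 7}) = 4
G(13) = mex({0, 2, 3, 4, 6, 7}) = 1
G(14) = mex({0, 1, 4, 5, 6, 7}) = 2
G(15) = mex({0, 1, 2, 3, 4, 5, 6}) = 7
G(16) = mex({0, 2, 3, 5, 6, 7}) = 1
G(17) = mex({0, 1, 2, 3, 5, 6, 7}) = 4
G(18) = mex({0, 1, 2, 4, 5, 6}) = 3
G(19) = mex({0, 1, 3, 4, 5, 7}) = 2
G(20) = mex({0, 2, 3, 4, 5, 6, 7}) = 1
G(21) = mex({0, 1, 2, 3, 5, 6, 7}) = 4
G(22) = mex({0, 1, 2, 3, 4, 5, 7}) = 6
G(23) = mex({0, 1, 2, 3, 4, 5, 6}) = 7
G(24) = mex({0, 1, 2, 3, 5, 6, 7}) = 4
G(25) = mex({0, 2, 3, 4, 6, 7}) = 1
G(26) = mex({0, 1, 3, 4, 5, 6, 7}) = 2
G(27) = mex({0, 1, 2, 3, 4, 5, 6, 7}) = 8
G(28) = mex({0, 1, 2, 3, 4, 6, 7, 8}) = 5
G(29) = mex({0, 1, 2, 3, 5, 6, 7, 8, 9}) = 4
G(30) = mex({0, 1, 2, 3, 4, 5, 6, 9, 10}) = 7
G(31) = mex({0, 1, 3, 4, 5, 7, 10, 11}) = 2
G(32) = mex({0, 2, 3, 4, 5, 6, 7, 9, 11}) = 1
G(33) = mex({0, 1, 2, 3, 4, 5, 6, 7, 9, 12}) = 8
G(34) = mex({0, 1, 2, 3, 4, 5, 7, 8, 11, 12}) = 6
G(35) = mex({0, 1, 2, 3, 4, 5, 6, 8, 9, 10, 11}) = 7
G(36) = mex({0, 1, 2, 3, 5, 6, 7, 9, 10}) = 4
G(37) = mex({0, 2, 3, 4, 6, 7, 9, 10, 11, 12}) = 1
G(38) = mex({0, 1, 3, 4, 5, 6, 7, 9, 10, 11, 12}) = 2
G(39) = mex({0, 1, 2, 4, 5, 6, 7, 9, 10, 12, 14}) = 3
G(40) = mex({0, 2, 3, 4, 6, 7, 11, 12, 14}) = 1
G(41) = mex({0, 1, 2, 3, 5, 6, 7, 9, 10, 11, 12}) = 4
G(42) = mex({0, 1, 2, 3, 4, 5, 6, 9, 10}) = 7
G(43) = mex({0, 1, 3, 4, 5, 7, 9, 10, 12, 15}) = 2
G(44) = mex({0, 2, 3, 4, 5, 6, 7, 9, 10, 12, 15}) = 1
G(45) = mex({0, 1, 2, 3, 4, 5, 6, 7, 9, 10, 12, 14}) = 8
G(46) = mex({0, 1, 3, 4, 5, 7, 8, 11, 12, 14}) = 2
G(47) = mex({0, 1, 2, 3, 4, 5, 6, 8, 9, 10, 11, 12}) = 7
G(48) = mex({0, 1, 2, 3, 5, 6, 7, 9, 10}) = 4
G(49) = mex({0, 2, 3, 4, 6, 7, 9, 10, 11, 12, 15}) = 1
G(50) = mex({0, 1, 4, 5, 6, 7, 9, 11, 12, 14, 15}) = 2
G(51) = mex({0, 1, 2, 3, 4, 5, 6, 7, 9, 12, 14, 15}) = 8
G(52) = mex({0, 2, 3, 4, 5, 6, 7, 8, 11, 12, 15}) = 1
G(53) = mex({0, 1, 2, 3, 5, 6, 7, 8, 9, 10, 11, 12}) = 4
G(54) = mex({0, 1, 2, 3, 4, 5, 6, 9, 10}) = 7
G(55) = mex({0, 1, 3, 4, 5, 7, 9, 10, 11, 12}) = 2
G(56) = mex({0, 2, 3, 4, 5, 6, 7, 9, 10, 11, 12, 13, 14}) = 1
G(57) = mex({0, 1, 2, 3, 5, 6, 7, 9, 10, 12, 13, 14, 15}) = 4
G(58) = mex({0, 1, 3, 4, 5, 7, 11, 12, 14, 15}) = 2
Therefore G(58) = 2.

2


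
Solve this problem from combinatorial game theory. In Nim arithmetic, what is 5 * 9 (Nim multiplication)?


Nim multiplication is bilinear over XOR: (u XOR v) * w = (u*w) XOR (v*w).
So we split each operand into its bit components and XOR the pairwise Nim products.
5 = 1 + 4 (as XOR of powers of 2).
9 = 1 + 8 (as XOR of powers of 2).
Using the standard Nim-product table on single bits:
  2*2 = 3,   2*4 = 8,   2*8 = 12,
  4*4 = 6,   4*8 = 11,  8*8 = 13,
and  1*x = x (identity), k*l = l*k (commutative).
Pairwise Nim products:
  1 * 1 = 1
  1 * 8 = 8
  4 * 1 = 4
  4 * 8 = 11
XOR them: 1 XOR 8 XOR 4 XOR 11 = 6.
Result: 5 * 9 = 6 (in Nim).

6


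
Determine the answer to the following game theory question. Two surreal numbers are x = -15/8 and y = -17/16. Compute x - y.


x = -15/8, y = -17/16
Converting to common denominator: 16
x = -30/16, y = -17/16
x - y = -15/8 - -17/16 = -13/16

-13/16


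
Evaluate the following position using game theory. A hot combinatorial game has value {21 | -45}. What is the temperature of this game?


The game is {21 | -45}, a switch {a | b} with numbers a > b.
Cooling {a | b} by t gives {a - t | b + t}, which stops being hot when a - t = b + t, i.e. at t = (a - b)/2. So the temperature of a switch is (a - b)/2.
Temperature = (Left option - Right option) / 2
= (21 - (-45)) / 2
= 66 / 2
= 33

33


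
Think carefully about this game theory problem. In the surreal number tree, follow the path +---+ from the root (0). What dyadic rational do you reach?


Sign expansion: +---+
Rule: track bounds (lo, hi), initially (-inf, +inf). On '+', the current value becomes lo and we move to the simplest number in (value, hi): value + 1 if hi = +inf, otherwise the midpoint (value + hi)/2. On '-', the current value becomes hi and we move to value - 1 if lo = -inf, otherwise the midpoint (lo + value)/2.
Start at 0.
Step 1: sign = +, move right. Bounds: (0, +inf). Value = 1
Step 2: sign = -, move left. Bounds: (0, 1). Value = 1/2
Step 3: sign = -, move left. Bounds: (0, 1/2). Value = 1/4
Step 4: sign = -, move left. Bounds: (0, 1/4). Value = 1/8
Step 5: sign = +, move right. Bounds: (1/8, 1/4). Value = 3/16
The surreal number with sign expansion +---+ is 3/16.

3/16


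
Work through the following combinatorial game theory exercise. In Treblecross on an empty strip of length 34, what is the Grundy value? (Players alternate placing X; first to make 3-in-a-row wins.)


Treblecross: place X on empty cells; 3-in-a-row wins.
Playing within two cells of an existing X lets the opponent win at once, so sensible play treats the cells i-2..i+2 around each X as dead. The player left with no safe cell loses, so this is a normal-play take-away game on strips of safe cells.
Placing X at cell i (0-indexed) of a strip of k safe cells leaves independent strips of sizes max(0, i-2) and max(0, k-i-3). Hence G(k) = mex{ G(max(0,i-2)) XOR G(max(0,k-i-3)) : 0 <= i < k }, with G(0) = 0.
G(1): splits (0,0):0^0=0 -> mex({0}) = 1
G(2): splits (0,0):0^0=0 -> mex({0}) = 1
G(3): splits (0,0):0^0=0 -> mex({0}) = 1
G(4): splits (0,1):0^1=1 (0,0):0^0=0 -> mex({0, 1}) = 2
G(5): splits (0,2):0^1=1 (0,1):0^1=1 (0,0):0^0=0 -> mex({0, 1}) = 2
G(6) = mex({1}) = 0
G(7) = mex({0, 1, 2}) = 3
G(8) = mex({0, 1, 2}) = 3
G(9) = mex({0, 2}) = 1
G(10) = mex({0, 2, 3}) = 1
G(11) = mex({0, 3}) = 1
G(12) = mex({1, 3}) = 0
G(13) = mex({0, 1, 2, 3}) = 4
G(14) = mex({0, 1, 2}) = 3
G(15) = mex({0, 1, 2}) = 3
G(16) = mex({0, 1, 2, 4}) = 3
G(17) = mex({0, 1, 3, 4}) = 2
G(18) = mex({0, 1, 3, 4}) = 2
G(19) = mex({0, 1, 3, 5}) = 2
G(20) = mex({0, 1, 2, 3, 5}) = 4
G(21) = mex({0, 1, 2, 3, 5}) = 4
G(22) = mex({1, 2, 6}) = 0
G(23) = mex({0, 1, 2, 3, 4, 6}) = 5
G(24) = mex({0, 1, 2, 3, 4}) = 5
G(25) = mex({0, 1, 3, 4, 7}) = 2
G(26) = mex({0, 1, 3, 4, 5, 7}) = 2
G(27) = mex({0, 1, 3, 5}) = 2
G(28) = mex({0, 1, 2, 5}) = 3
G(29) = mex({0, 1, 2, 4, 5, 6}) = 3
G(30) = mex({1, 2, 4, 6}) = 0
G(31) = mex({0, 1, 2, 3, 4, 6}) = 5
G(32) = mex({1, 2, 3, 4, 7}) = 0
G(33) = mex({0, 3, 7}) = 1
G(34) = mex({0, 2, 3, 5, 7}) = 1
Therefore G(34) = 1.

1


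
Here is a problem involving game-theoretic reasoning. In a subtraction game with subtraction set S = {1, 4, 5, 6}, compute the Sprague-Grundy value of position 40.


The subtraction set is S = {1, 4, 5, 6}.
G(k) = mex{ G(k - s) : s in S, s <= k }. We compute iteratively: G(0) = 0.
G(1) = mex({0}) = 1
G(2) = mex({1}) = 0
G(3) = mex({0}) = 1
G(4) = mex({0, 1}) = 2
G(5) = mex({0, 1, 2}) = 3
G(6) = mex({0, 1, 3}) = 2
G(7) = mex({0, 1, 2}) = 3
G(8) = mex({0, 1, 2, 3}) = 4
G(9) = mex({1, 2, 3, 4}) = 0
G(10) = mex({0, 2, 3}) = 1
G(11) = mex({1, 2, 3}) = 0
G(12) = mex({0, 2, 3, 4}) = 1
G(13) = mex({0, 1, 3, 4}) = 2
G(14) = mex({0, 1, 2, 4}) = 3
Observe that G(9)..G(14) = 0, 1, 0, 1, 2, 3 repeats G(0)..G(5) = 0, 1, 0, 1, 2, 3.
For k >= max(S) = 6, G(k) is determined by the previous 6 values G(k-6)..G(k-1); a window of 6 consecutive values has recurred shifted by 9, so by induction G(k + 9) = G(k) for all k >= 0: the sequence is periodic from the start with period 9.
One period: G(0..8) = 0, 1, 0, 1, 2, 3, 2, 3, 4.
40 mod 9 = 4, so G(40) = G(4) = 2.

2


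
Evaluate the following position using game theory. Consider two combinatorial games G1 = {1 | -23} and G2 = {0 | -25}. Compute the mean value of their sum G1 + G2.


G1 = {1 | -23}, G2 = {0 | -25}
Each is a switch {a | b} with numbers a > b; its mean value is (a + b)/2, and mean value is additive over game sums: m(G1 + G2) = m(G1) + m(G2).
Mean of G1 = (1 + (-23))/2 = -22/2 = -11
Mean of G2 = (0 + (-25))/2 = -25/2 = -25/2
Mean of G1 + G2 = -11 + -25/2 = -47/2

-47/2


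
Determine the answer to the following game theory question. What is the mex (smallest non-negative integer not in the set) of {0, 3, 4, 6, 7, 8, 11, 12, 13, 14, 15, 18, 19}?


Set = {0, 3, 4, 6, 7, 8, 11, 12, 13, 14, 15, 18, 19}
0 is in the set.
1 is NOT in the set. This is the mex.
mex = 1

1


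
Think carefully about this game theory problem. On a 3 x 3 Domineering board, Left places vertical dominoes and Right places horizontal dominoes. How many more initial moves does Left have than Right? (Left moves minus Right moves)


Board is 3 x 3 (rows x cols).
Left (vertical) placements: (rows-1) * cols = 2 * 3 = 6
Right (horizontal) placements: rows * (cols-1) = 3 * 2 = 6
Advantage = Left - Right = 6 - 6 = 0

0


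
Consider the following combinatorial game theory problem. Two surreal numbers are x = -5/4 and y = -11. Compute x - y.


x = -5/4, y = -11
Converting to common denominator: 4
x = -5/4, y = -44/4
x - y = -5/4 - -11 = 39/4

39/4


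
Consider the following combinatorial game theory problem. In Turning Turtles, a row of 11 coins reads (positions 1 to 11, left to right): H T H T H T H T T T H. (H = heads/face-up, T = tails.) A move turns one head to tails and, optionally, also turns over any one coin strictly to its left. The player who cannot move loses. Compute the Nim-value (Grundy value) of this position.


Coins: H T H T H T H T T T H
Key fact: a single head at position k behaves exactly like a Nim heap of size k (turning it to T and optionally flipping a coin at j < k corresponds to moving the heap from k to j, or to 0), and heads combine as a disjunctive sum (two heads at the same place would cancel, matching j XOR j = 0). So the Nim-value is the XOR of the 1-indexed positions of the heads.
Face-up positions (1-indexed): [1, 3, 5, 7, 11]
XOR 0 with 1: 0 XOR 1 = 1
XOR 1 with 3: 1 XOR 3 = 2
XOR 2 with 5: 2 XOR 5 = 7
XOR 7 with 7: 7 XOR 7 = 0
XOR 0 with 11: 0 XOR 11 = 11
Nim-value = 11

11


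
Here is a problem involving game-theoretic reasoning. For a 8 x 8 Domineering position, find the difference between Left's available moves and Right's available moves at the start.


Board is 8 x 8 (rows x cols).
Left (vertical) placements: (rows-1) * cols = 7 * 8 = 56
Right (horizontal) placements: rows * (cols-1) = 8 * 7 = 56
Advantage = Left - Right = 56 - 56 = 0

0


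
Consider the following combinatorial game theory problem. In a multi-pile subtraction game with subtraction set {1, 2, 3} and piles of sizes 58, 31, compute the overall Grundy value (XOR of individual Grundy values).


Subtraction set: {1, 2, 3}
For this subtraction set, G(n) = n mod 4 (period = max + 1 = 4).
Pile 1 (size 58): G(58) = 58 mod 4 = 2
Pile 2 (size 31): G(31) = 31 mod 4 = 3
Total Grundy value = XOR of all: 2 XOR 3 = 1

1


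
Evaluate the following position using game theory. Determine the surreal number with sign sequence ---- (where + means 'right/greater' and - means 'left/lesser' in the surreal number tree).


Sign expansion: ----
Rule: track bounds (lo, hi), initially (-inf, +inf). On '+', the current value becomes lo and we move to the simplest number in (value, hi): value + 1 if hi = +inf, otherwise the midpoint (value + hi)/2. On '-', the current value becomes hi and we move to value - 1 if lo = -inf, otherwise the midpoint (lo + value)/2.
Start at 0.
Step 1: sign = -, move left. Bounds: (-inf, 0). Value = -1
Step 2: sign = -, move left. Bounds: (-inf, -1). Value = -2
Step 3: sign = -, move left. Bounds: (-inf, -2). Value = -3
Step 4: sign = -, move left. Bounds: (-inf, -3). Value = -4
The surreal number with sign expansion ---- is -4.

-4


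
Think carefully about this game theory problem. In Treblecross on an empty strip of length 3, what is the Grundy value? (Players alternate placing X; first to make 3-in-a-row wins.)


Treblecross: place X on empty cells; 3-in-a-row wins.
Playing within two cells of an existing X lets the opponent win at once, so sensible play treats the cells i-2..i+2 around each X as dead. The player left with no safe cell loses, so this is a normal-play take-away game on strips of safe cells.
Placing X at cell i (0-indexed) of a strip of k safe cells leaves independent strips of sizes max(0, i-2) and max(0, k-i-3). Hence G(k) = mex{ G(max(0,i-2)) XOR G(max(0,k-i-3)) : 0 <= i < k }, with G(0) = 0.
G(1): splits (0,0):0^0=0 -> mex({0}) = 1
G(2): splits (0,0):0^0=0 -> mex({0}) = 1
G(3): splits (0,0):0^0=0 -> mex({0}) = 1
Therefore G(3) = 1.

1


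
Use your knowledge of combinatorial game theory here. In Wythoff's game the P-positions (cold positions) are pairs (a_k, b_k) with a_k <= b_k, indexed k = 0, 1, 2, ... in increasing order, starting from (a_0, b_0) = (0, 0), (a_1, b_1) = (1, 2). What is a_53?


By Wythoff's theorem, a_k = floor(k * phi) and b_k = floor(k * phi^2) = a_k + k, where phi = (1 + sqrt(5))/2 is the golden ratio.
phi = (1 + sqrt(5))/2 = 1.618034
k = 53
k * phi = 53 * 1.618034 = 85.755801
a_53 = floor(k * phi) = 85

85


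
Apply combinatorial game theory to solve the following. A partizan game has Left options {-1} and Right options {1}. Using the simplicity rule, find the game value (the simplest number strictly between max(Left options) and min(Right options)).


Left options: {-1}, max = -1
Right options: {1}, min = 1
All options are numbers and max(Left) < min(Right), so by the simplicity theorem the value is the simplest (earliest-born) number strictly between -1 and 1.
The only integer strictly between -1 and 1 is 0.
No non-integer in the interval can be simpler: if x is a non-integer in the interval, then floor(x) or ceil(x) also lies in the interval (the interval contains an integer), and both are proper prefixes of x's sign expansion, i.e. born earlier. So the game value is 0.
Game value = 0

0


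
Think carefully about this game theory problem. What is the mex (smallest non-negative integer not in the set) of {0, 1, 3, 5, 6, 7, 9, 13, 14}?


Set = {0, 1, 3, 5, 6, 7, 9, 13, 14}
0 is in the set.
1 is in the set.
2 is NOT in the set. This is the mex.
mex = 2

2


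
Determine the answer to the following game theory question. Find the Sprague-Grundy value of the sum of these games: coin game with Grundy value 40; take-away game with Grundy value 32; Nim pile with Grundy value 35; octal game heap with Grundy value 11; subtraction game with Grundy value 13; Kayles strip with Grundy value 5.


By the Sprague-Grundy theorem, the Grundy value of a sum of games is the XOR of individual Grundy values.
coin game: Grundy value = 40. Running XOR: 0 XOR 40 = 40
take-away game: Grundy value = 32. Running XOR: 40 XOR 32 = 8
Nim pile: Grundy value = 35. Running XOR: 8 XOR 35 = 43
octal game heap: Grundy value = 11. Running XOR: 43 XOR 11 = 32
subtraction game: Grundy value = 13. Running XOR: 32 XOR 13 = 45
Kayles strip: Grundy value = 5. Running XOR: 45 XOR 5 = 40
The combined Grundy value is 40.

40


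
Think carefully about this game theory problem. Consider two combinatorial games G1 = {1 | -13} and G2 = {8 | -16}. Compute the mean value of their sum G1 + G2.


G1 = {1 | -13}, G2 = {8 | -16}
Each is a switch {a | b} with numbers a > b; its mean value is (a + b)/2, and mean value is additive over game sums: m(G1 + G2) = m(G1) + m(G2).
Mean of G1 = (1 + (-13))/2 = -12/2 = -6
Mean of G2 = (8 + (-16))/2 = -8/2 = -4
Mean of G1 + G2 = -6 + -4 = -10

-10


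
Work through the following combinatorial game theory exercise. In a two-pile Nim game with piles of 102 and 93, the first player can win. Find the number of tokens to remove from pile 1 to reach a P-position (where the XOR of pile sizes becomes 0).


Piles: 102 and 93
Current XOR: 102 XOR 93 = 59 (non-zero, so this is an N-position).
To make the XOR zero, we need to find a move that balances the piles.
For pile 1 (size 102): target = 102 XOR 59 = 93
We reduce pile 1 from 102 to 93.
Tokens removed: 102 - 93 = 9
Verification: 93 XOR 93 = 0

9


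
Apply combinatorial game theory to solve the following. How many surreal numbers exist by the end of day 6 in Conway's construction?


Day 0: {|} = 0 is born. Count = 1.
Day n: the number of surreal numbers born by day n is 2^(n+1) - 1.
By day 0: 2^1 - 1 = 1
By day 1: 2^2 - 1 = 3
By day 2: 2^3 - 1 = 7
By day 3: 2^4 - 1 = 15
By day 4: 2^5 - 1 = 31
By day 5: 2^6 - 1 = 63
By day 6: 2^7 - 1 = 127
By day 6: 127 surreal numbers.

127


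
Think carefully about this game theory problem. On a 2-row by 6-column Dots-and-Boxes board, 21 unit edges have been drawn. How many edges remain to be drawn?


Grid: 2 x 6 boxes, i.e. 3 rows and 7 columns of dots.
Horizontal edges: (rows + 1) * cols = 3 * 6 = 18
Vertical edges: rows * (cols + 1) = 2 * 7 = 14
Total edges: 18 + 14 = 32
Edges drawn: 21
Remaining: 32 - 21 = 11

11


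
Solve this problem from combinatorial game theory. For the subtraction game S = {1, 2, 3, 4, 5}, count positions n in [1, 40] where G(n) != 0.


Subtraction set S = {1, 2, 3, 4, 5}, so G(n) = n mod 6.
G(n) = 0 when n is a multiple of 6.
Multiples of 6 in [1, 40]: 6
N-positions (nonzero Grundy) = 40 - 6 = 34

34


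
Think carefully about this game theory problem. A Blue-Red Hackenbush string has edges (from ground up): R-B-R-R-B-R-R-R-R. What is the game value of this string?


Edges (from ground): R-B-R-R-B-R-R-R-R
By Berlekamp's sign-expansion rule, a Blue-Red Hackenbush stalk has the value of the surreal number whose sign sequence is the edge sequence with B -> + and R -> -.
Sign sequence: -+--+----
Trace the sign expansion in the surreal number tree, starting from 0:
Edge 1: R (sign -) -> bounds (-inf, 0), value = -1
Edge 2: B (sign +) -> bounds (-1, 0), value = -1/2
Edge 3: R (sign -) -> bounds (-1, -1/2), value = -3/4
Edge 4: R (sign -) -> bounds (-1, -3/4), value = -7/8
Edge 5: B (sign +) -> bounds (-7/8, -3/4), value = -13/16
Edge 6: R (sign -) -> bounds (-7/8, -13/16), value = -27/32
Edge 7: R (sign -) -> bounds (-7/8, -27/32), value = -55/64
Edge 8: R (sign -) -> bounds (-7/8, -55/64), value = -111/128
Edge 9: R (sign -) -> bounds (-7/8, -111/128), value = -223/256
Game value = -223/256

-223/256


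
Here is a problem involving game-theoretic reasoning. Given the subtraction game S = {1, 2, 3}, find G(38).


The subtraction set is S = {1, 2, 3}.
G(k) = mex{ G(k - s) : s in S, s <= k }. We compute iteratively: G(0) = 0.
G(1) = mex({0}) = 1
G(2) = mex({0, 1}) = 2
G(3) = mex({0, 1, 2}) = 3
G(4) = mex({1, 2, 3}) = 0
G(5) = mex({0, 2, 3}) = 1
G(6) = mex({0, 1, 3}) = 2
Observe that G(4)..G(6) = 0, 1, 2 repeats G(0)..G(2) = 0, 1, 2.
For k >= max(S) = 3, G(k) is determined by the previous 3 values G(k-3)..G(k-1); a window of 3 consecutive values has recurred shifted by 4, so by induction G(k + 4) = G(k) for all k >= 0: the sequence is periodic from the start with period 4.
One period: G(0..3) = 0, 1, 2, 3.
38 mod 4 = 2, so G(38) = G(2) = 2.

2


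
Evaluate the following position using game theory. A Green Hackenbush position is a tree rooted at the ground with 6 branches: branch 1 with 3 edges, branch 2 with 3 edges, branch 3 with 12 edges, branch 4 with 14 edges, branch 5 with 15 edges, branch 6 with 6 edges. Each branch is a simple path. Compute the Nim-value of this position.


The tree has 6 branches from the ground vertex.
In Green Hackenbush, the Nim-value of a simple path of length k is k.
Branch 1: length 3, Nim-value = 3
Branch 2: length 3, Nim-value = 3
Branch 3: length 12, Nim-value = 12
Branch 4: length 14, Nim-value = 14
Branch 5: length 15, Nim-value = 15
Branch 6: length 6, Nim-value = 6
Total Nim-value = XOR of all branch values:
0 XOR 3 = 3
3 XOR 3 = 0
0 XOR 12 = 12
12 XOR 14 = 2
2 XOR 15 = 13
13 XOR 6 = 11
Nim-value of the tree = 11

11


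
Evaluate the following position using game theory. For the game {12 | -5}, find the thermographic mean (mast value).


Game = {12 | -5}, a switch {a | b} with numbers a > b.
Its thermograph has left wall a - t and right wall b + t, which meet at t = (a - b)/2, where both equal (a + b)/2. So the mast (mean value) is at (a + b)/2.
Mean = (12 + (-5))/2 = 7/2 = 7/2

7/2


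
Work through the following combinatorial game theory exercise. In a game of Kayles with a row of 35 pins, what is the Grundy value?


Kayles: a move removes 1 or 2 adjacent pins from a contiguous row.
Removing pins from a row of k leaves two independent rows (a, b) with a + b = k - 1 (one pin) or a + b = k - 2 (two pins); an end removal gives a = 0.
By Sprague-Grundy, G(k) = mex{ G(a) XOR G(b) } over all these splits. G(0) = 0.
G(1): splits (0,0):0^0=0 -> mex({0}) = 1
G(2): splits (0,1):0^1=1 (0,0):0^0=0 -> mex({0, 1}) = 2
G(3): splits (0,2):0^2=2 (1,1):1^1=0 (0,1):0^1=1 -> mex({0, 1, 2}) = 3
G(4): splits (0,3):0^3=3 (1,2):1^2=3 (0,2):0^2=2 (1,1):1^1=0 -> mex({0, 2, 3}) = 1
G(5): splits (0,4):0^1=1 (1,3):1^3=2 (2,2):2^2=0 (0,3):0^3=3 (1,2):1^2=3 -> mex({0, 1, 2, 3}) = 4
G(6) = mex({0, 1, 2, 4}) = 3
G(7) = mex({0, 1, 3, 4, 5}) = 2
G(8) = mex({0, 2, 3, 5, 6}) = 1
G(9) = mex({0, 1, 2, 3, 6, 7}) = 4
G(10) = mex({0, 1, 3, 4, 5, 7}) = 2
G(11) = mex({0, 1, 2, 3, 4, 5}) = 6
G(12) = mex({0, 1, 2, 3, 5, 6, 7}) = 4
G(13) = mex({0, 2, 3, 4, 6, 7}) = 1
G(14) = mex({0, 1, 4, 5, 6, 7}) = 2
G(15) = mex({0, 1, 2, 3, 4, 5, 6}) = 7
G(16) = mex({0, 2, 3, 5, 6, 7}) = 1
G(17) = mex({0, 1, 2, 3, 5, 6, 7}) = 4
G(18) = mex({0, 1, 2, 4, 5, 6}) = 3
G(19) = mex({0, 1, 3, 4, 5, 7}) = 2
G(20) = mex({0, 2, 3, 4, 5, 6, 7}) = 1
G(21) = mex({0, 1, 2, 3, 5, 6, 7}) = 4
G(22) = mex({0, 1, 2, 3, 4, 5, 7}) = 6
G(23) = mex({0, 1, 2, 3, 4, 5, 6}) = 7
G(24) = mex({0, 1, 2, 3, 5, 6, 7}) = 4
G(25) = mex({0, 2, 3, 4, 6, 7}) = 1
G(26) = mex({0, 1, 3, 4, 5, 6, 7}) = 2
G(27) = mex({0, 1, 2, 3, 4, 5, 6, 7}) = 8
G(28) = mex({0, 1, 2, 3, 4, 6, 7, 8}) = 5
G(29) = mex({0, 1, 2, 3, 5, 6, 7, 8, 9}) = 4
G(30) = mex({0, 1, 2, 3, 4, 5, 6, 9, 10}) = 7
G(31) = mex({0, 1, 3, 4, 5, 7, 10, 11}) = 2
G(32) = mex({0, 2, 3, 4, 5, 6, 7, 9, 11}) = 1
G(33) = mex({0, 1, 2, 3, 4, 5, 6, 7, 9, 12}) = 8
G(34) = mex({0, 1, 2, 3, 4, 5, 7, 8, 11, 12}) = 6
G(35) = mex({0, 1, 2, 3, 4, 5, 6, 8, 9, 10, 11}) = 7
Therefore G(35) = 7.

7


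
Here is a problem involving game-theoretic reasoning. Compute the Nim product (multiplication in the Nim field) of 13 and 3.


Nim multiplication is bilinear over XOR: (u XOR v) * w = (u*w) XOR (v*w).
So we split each operand into its bit components and XOR the pairwise Nim products.
13 = 1 + 4 + 8 (as XOR of powers of 2).
3 = 1 + 2 (as XOR of powers of 2).
Using the standard Nim-product table on single bits:
  2*2 = 3,   2*4 = 8,   2*8 = 12,
  4*4 = 6,   4*8 = 11,  8*8 = 13,
and  1*x = x (identity), k*l = l*k (commutative).
Pairwise Nim products:
  1 * 1 = 1
  1 * 2 = 2
  4 * 1 = 4
  4 * 2 = 8
  8 * 1 = 8
  8 * 2 = 12
XOR them: 1 XOR 2 XOR 4 XOR 8 XOR 8 XOR 12 = 11.
Result: 13 * 3 = 11 (in Nim).

11


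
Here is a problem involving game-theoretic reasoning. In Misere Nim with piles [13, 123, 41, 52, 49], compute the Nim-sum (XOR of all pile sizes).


We need the XOR (exclusive or) of all pile sizes.
After XOR-ing pile 1 (size 13): 0 XOR 13 = 13
After XOR-ing pile 2 (size 123): 13 XOR 123 = 118
After XOR-ing pile 3 (size 41): 118 XOR 41 = 95
After XOR-ing pile 4 (size 52): 95 XOR 52 = 107
After XOR-ing pile 5 (size 49): 107 XOR 49 = 90
The Nim-value of this position is 90.

90


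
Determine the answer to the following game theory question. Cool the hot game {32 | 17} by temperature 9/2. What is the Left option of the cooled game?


Original game: {32 | 17} (a switch {a | b} with a > b).
Cooling by t (for t below the temperature (a - b)/2 = 15/2) taxes each move by t: {a | b} cooled by t is {a - t | b + t}.
Cooling amount: t = 9/2
Cooled Left option: 32 - 9/2 = 55/2
Cooled Right option: 17 + 9/2 = 43/2
Cooled game: {55/2 | 43/2}
Left option = 55/2

55/2


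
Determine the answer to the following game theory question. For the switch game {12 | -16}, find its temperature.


The game is {12 | -16}, a switch {a | b} with numbers a > b.
Cooling {a | b} by t gives {a - t | b + t}, which stops being hot when a - t = b + t, i.e. at t = (a - b)/2. So the temperature of a switch is (a - b)/2.
Temperature = (Left option - Right option) / 2
= (12 - (-16)) / 2
= 28 / 2
= 14

14


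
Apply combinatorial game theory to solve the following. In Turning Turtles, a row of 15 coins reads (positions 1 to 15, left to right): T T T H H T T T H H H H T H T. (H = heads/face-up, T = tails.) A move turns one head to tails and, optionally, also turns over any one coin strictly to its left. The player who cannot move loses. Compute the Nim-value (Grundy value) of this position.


Coins: T T T H H T T T H H H H T H T
Key fact: a single head at position k behaves exactly like a Nim heap of size k (turning it to T and optionally flipping a coin at j < k corresponds to moving the heap from k to j, or to 0), and heads combine as a disjunctive sum (two heads at the same place would cancel, matching j XOR j = 0). So the Nim-value is the XOR of the 1-indexed positions of the heads.
Face-up positions (1-indexed): [4, 5, 9, 10, 11, 12, 14]
XOR 0 with 4: 0 XOR 4 = 4
XOR 4 with 5: 4 XOR 5 = 1
XOR 1 with 9: 1 XOR 9 = 8
XOR 8 with 10: 8 XOR 10 = 2
XOR 2 with 11: 2 XOR 11 = 9
XOR 9 with 12: 9 XOR 12 = 5
XOR 5 with 14: 5 XOR 14 = 11
Nim-value = 11

11


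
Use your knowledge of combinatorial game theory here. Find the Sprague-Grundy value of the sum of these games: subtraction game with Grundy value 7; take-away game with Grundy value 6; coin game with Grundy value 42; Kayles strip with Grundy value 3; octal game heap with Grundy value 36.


By the Sprague-Grundy theorem, the Grundy value of a sum of games is the XOR of individual Grundy values.
subtraction game: Grundy value = 7. Running XOR: 0 XOR 7 = 7
take-away game: Grundy value = 6. Running XOR: 7 XOR 6 = 1
coin game: Grundy value = 42. Running XOR: 1 XOR 42 = 43
Kayles strip: Grundy value = 3. Running XOR: 43 XOR 3 = 40
octal game heap: Grundy value = 36. Running XOR: 40 XOR 36 = 12
The combined Grundy value is 12.

12
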